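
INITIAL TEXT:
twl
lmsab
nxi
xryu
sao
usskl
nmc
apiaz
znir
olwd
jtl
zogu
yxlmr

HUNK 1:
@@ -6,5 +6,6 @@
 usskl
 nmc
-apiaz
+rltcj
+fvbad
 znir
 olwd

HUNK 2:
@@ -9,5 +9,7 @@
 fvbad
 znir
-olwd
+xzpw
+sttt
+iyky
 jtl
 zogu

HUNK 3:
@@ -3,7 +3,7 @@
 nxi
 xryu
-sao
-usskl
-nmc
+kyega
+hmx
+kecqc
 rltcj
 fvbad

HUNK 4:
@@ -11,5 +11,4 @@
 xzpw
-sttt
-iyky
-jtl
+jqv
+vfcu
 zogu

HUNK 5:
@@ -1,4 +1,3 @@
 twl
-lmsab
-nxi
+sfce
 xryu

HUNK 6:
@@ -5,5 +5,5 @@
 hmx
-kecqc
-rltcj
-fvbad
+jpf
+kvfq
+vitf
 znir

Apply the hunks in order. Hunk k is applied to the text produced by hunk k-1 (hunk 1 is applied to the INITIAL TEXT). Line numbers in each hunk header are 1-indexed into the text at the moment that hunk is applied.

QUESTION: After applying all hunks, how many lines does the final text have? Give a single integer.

Answer: 14

Derivation:
Hunk 1: at line 6 remove [apiaz] add [rltcj,fvbad] -> 14 lines: twl lmsab nxi xryu sao usskl nmc rltcj fvbad znir olwd jtl zogu yxlmr
Hunk 2: at line 9 remove [olwd] add [xzpw,sttt,iyky] -> 16 lines: twl lmsab nxi xryu sao usskl nmc rltcj fvbad znir xzpw sttt iyky jtl zogu yxlmr
Hunk 3: at line 3 remove [sao,usskl,nmc] add [kyega,hmx,kecqc] -> 16 lines: twl lmsab nxi xryu kyega hmx kecqc rltcj fvbad znir xzpw sttt iyky jtl zogu yxlmr
Hunk 4: at line 11 remove [sttt,iyky,jtl] add [jqv,vfcu] -> 15 lines: twl lmsab nxi xryu kyega hmx kecqc rltcj fvbad znir xzpw jqv vfcu zogu yxlmr
Hunk 5: at line 1 remove [lmsab,nxi] add [sfce] -> 14 lines: twl sfce xryu kyega hmx kecqc rltcj fvbad znir xzpw jqv vfcu zogu yxlmr
Hunk 6: at line 5 remove [kecqc,rltcj,fvbad] add [jpf,kvfq,vitf] -> 14 lines: twl sfce xryu kyega hmx jpf kvfq vitf znir xzpw jqv vfcu zogu yxlmr
Final line count: 14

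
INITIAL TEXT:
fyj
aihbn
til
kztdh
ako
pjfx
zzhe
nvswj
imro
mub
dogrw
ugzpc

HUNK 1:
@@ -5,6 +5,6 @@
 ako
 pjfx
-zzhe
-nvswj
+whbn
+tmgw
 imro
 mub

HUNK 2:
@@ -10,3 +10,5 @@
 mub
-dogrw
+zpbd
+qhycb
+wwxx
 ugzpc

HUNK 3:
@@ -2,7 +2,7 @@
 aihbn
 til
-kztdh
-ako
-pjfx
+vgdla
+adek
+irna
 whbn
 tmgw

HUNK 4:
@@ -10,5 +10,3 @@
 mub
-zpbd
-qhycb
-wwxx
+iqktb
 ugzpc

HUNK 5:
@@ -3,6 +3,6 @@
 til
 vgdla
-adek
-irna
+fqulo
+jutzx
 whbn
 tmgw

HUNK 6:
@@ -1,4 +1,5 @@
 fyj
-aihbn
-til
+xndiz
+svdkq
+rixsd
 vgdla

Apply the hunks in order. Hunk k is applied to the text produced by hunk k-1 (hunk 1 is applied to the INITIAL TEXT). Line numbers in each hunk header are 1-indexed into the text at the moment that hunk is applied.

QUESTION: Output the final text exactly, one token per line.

Answer: fyj
xndiz
svdkq
rixsd
vgdla
fqulo
jutzx
whbn
tmgw
imro
mub
iqktb
ugzpc

Derivation:
Hunk 1: at line 5 remove [zzhe,nvswj] add [whbn,tmgw] -> 12 lines: fyj aihbn til kztdh ako pjfx whbn tmgw imro mub dogrw ugzpc
Hunk 2: at line 10 remove [dogrw] add [zpbd,qhycb,wwxx] -> 14 lines: fyj aihbn til kztdh ako pjfx whbn tmgw imro mub zpbd qhycb wwxx ugzpc
Hunk 3: at line 2 remove [kztdh,ako,pjfx] add [vgdla,adek,irna] -> 14 lines: fyj aihbn til vgdla adek irna whbn tmgw imro mub zpbd qhycb wwxx ugzpc
Hunk 4: at line 10 remove [zpbd,qhycb,wwxx] add [iqktb] -> 12 lines: fyj aihbn til vgdla adek irna whbn tmgw imro mub iqktb ugzpc
Hunk 5: at line 3 remove [adek,irna] add [fqulo,jutzx] -> 12 lines: fyj aihbn til vgdla fqulo jutzx whbn tmgw imro mub iqktb ugzpc
Hunk 6: at line 1 remove [aihbn,til] add [xndiz,svdkq,rixsd] -> 13 lines: fyj xndiz svdkq rixsd vgdla fqulo jutzx whbn tmgw imro mub iqktb ugzpc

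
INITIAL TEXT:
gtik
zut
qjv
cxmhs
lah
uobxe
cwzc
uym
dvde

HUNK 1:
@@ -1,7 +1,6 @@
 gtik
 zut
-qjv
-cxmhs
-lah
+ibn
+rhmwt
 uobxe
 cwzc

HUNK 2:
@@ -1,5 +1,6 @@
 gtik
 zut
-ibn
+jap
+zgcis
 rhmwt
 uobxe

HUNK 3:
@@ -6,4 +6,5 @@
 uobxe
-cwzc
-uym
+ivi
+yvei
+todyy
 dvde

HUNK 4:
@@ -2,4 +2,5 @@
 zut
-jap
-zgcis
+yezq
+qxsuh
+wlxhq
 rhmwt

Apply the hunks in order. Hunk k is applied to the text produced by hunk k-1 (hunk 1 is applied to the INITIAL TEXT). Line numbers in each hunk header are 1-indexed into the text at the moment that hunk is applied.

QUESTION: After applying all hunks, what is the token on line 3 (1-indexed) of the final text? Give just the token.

Answer: yezq

Derivation:
Hunk 1: at line 1 remove [qjv,cxmhs,lah] add [ibn,rhmwt] -> 8 lines: gtik zut ibn rhmwt uobxe cwzc uym dvde
Hunk 2: at line 1 remove [ibn] add [jap,zgcis] -> 9 lines: gtik zut jap zgcis rhmwt uobxe cwzc uym dvde
Hunk 3: at line 6 remove [cwzc,uym] add [ivi,yvei,todyy] -> 10 lines: gtik zut jap zgcis rhmwt uobxe ivi yvei todyy dvde
Hunk 4: at line 2 remove [jap,zgcis] add [yezq,qxsuh,wlxhq] -> 11 lines: gtik zut yezq qxsuh wlxhq rhmwt uobxe ivi yvei todyy dvde
Final line 3: yezq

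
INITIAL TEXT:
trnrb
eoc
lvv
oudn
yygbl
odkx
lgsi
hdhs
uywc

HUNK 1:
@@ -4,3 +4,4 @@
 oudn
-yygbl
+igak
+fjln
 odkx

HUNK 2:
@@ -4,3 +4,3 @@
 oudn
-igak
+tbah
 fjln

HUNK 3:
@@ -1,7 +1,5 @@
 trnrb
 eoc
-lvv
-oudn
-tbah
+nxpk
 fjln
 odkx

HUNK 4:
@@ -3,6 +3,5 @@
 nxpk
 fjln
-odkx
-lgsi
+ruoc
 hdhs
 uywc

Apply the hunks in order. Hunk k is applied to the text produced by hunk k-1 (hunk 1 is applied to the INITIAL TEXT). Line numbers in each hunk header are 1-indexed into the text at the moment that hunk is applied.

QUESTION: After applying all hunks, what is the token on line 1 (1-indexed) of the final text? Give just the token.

Hunk 1: at line 4 remove [yygbl] add [igak,fjln] -> 10 lines: trnrb eoc lvv oudn igak fjln odkx lgsi hdhs uywc
Hunk 2: at line 4 remove [igak] add [tbah] -> 10 lines: trnrb eoc lvv oudn tbah fjln odkx lgsi hdhs uywc
Hunk 3: at line 1 remove [lvv,oudn,tbah] add [nxpk] -> 8 lines: trnrb eoc nxpk fjln odkx lgsi hdhs uywc
Hunk 4: at line 3 remove [odkx,lgsi] add [ruoc] -> 7 lines: trnrb eoc nxpk fjln ruoc hdhs uywc
Final line 1: trnrb

Answer: trnrb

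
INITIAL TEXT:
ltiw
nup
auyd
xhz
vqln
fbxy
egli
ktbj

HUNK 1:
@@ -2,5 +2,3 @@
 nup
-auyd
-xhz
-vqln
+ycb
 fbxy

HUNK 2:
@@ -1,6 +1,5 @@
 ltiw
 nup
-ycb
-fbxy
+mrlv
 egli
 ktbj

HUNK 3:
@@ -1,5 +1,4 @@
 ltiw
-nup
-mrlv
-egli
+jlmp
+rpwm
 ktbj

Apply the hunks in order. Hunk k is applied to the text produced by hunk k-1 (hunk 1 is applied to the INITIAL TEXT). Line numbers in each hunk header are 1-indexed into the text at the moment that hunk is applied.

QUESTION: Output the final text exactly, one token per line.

Answer: ltiw
jlmp
rpwm
ktbj

Derivation:
Hunk 1: at line 2 remove [auyd,xhz,vqln] add [ycb] -> 6 lines: ltiw nup ycb fbxy egli ktbj
Hunk 2: at line 1 remove [ycb,fbxy] add [mrlv] -> 5 lines: ltiw nup mrlv egli ktbj
Hunk 3: at line 1 remove [nup,mrlv,egli] add [jlmp,rpwm] -> 4 lines: ltiw jlmp rpwm ktbj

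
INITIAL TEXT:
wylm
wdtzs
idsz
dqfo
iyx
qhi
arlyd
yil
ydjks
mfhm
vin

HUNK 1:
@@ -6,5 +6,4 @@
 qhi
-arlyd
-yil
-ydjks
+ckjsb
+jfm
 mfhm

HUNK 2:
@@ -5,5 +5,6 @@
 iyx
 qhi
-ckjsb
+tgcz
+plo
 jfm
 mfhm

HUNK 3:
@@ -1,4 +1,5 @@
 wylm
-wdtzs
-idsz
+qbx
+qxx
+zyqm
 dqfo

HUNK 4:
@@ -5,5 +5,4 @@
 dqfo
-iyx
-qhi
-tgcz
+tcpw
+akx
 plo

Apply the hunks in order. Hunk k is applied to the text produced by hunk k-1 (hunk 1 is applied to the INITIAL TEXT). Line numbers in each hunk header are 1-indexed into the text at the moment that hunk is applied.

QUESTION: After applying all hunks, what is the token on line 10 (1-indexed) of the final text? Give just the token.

Answer: mfhm

Derivation:
Hunk 1: at line 6 remove [arlyd,yil,ydjks] add [ckjsb,jfm] -> 10 lines: wylm wdtzs idsz dqfo iyx qhi ckjsb jfm mfhm vin
Hunk 2: at line 5 remove [ckjsb] add [tgcz,plo] -> 11 lines: wylm wdtzs idsz dqfo iyx qhi tgcz plo jfm mfhm vin
Hunk 3: at line 1 remove [wdtzs,idsz] add [qbx,qxx,zyqm] -> 12 lines: wylm qbx qxx zyqm dqfo iyx qhi tgcz plo jfm mfhm vin
Hunk 4: at line 5 remove [iyx,qhi,tgcz] add [tcpw,akx] -> 11 lines: wylm qbx qxx zyqm dqfo tcpw akx plo jfm mfhm vin
Final line 10: mfhm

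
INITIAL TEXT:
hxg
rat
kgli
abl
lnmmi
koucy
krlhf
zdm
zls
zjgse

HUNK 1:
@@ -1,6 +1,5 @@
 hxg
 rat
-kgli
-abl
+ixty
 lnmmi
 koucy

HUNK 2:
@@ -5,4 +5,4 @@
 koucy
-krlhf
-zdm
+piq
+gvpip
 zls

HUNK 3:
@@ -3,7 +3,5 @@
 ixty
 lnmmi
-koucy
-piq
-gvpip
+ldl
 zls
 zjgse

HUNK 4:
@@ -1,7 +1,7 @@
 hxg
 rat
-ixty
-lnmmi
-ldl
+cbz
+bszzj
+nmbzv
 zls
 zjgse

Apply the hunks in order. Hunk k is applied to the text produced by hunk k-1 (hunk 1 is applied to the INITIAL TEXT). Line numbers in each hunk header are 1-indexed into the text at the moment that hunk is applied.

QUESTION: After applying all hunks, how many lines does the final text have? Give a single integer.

Hunk 1: at line 1 remove [kgli,abl] add [ixty] -> 9 lines: hxg rat ixty lnmmi koucy krlhf zdm zls zjgse
Hunk 2: at line 5 remove [krlhf,zdm] add [piq,gvpip] -> 9 lines: hxg rat ixty lnmmi koucy piq gvpip zls zjgse
Hunk 3: at line 3 remove [koucy,piq,gvpip] add [ldl] -> 7 lines: hxg rat ixty lnmmi ldl zls zjgse
Hunk 4: at line 1 remove [ixty,lnmmi,ldl] add [cbz,bszzj,nmbzv] -> 7 lines: hxg rat cbz bszzj nmbzv zls zjgse
Final line count: 7

Answer: 7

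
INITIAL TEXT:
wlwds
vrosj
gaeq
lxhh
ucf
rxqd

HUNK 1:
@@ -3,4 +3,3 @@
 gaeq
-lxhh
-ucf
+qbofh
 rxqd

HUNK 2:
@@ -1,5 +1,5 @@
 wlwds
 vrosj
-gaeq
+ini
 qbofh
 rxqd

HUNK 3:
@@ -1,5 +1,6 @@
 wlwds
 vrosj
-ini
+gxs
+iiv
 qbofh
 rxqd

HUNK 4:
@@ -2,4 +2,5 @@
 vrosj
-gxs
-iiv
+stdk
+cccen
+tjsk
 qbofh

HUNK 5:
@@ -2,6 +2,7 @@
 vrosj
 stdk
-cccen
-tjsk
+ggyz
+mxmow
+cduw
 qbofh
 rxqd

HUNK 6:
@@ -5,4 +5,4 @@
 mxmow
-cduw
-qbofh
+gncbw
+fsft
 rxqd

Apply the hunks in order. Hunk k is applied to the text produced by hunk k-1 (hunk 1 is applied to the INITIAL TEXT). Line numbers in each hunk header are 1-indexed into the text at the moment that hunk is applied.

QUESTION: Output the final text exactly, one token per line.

Answer: wlwds
vrosj
stdk
ggyz
mxmow
gncbw
fsft
rxqd

Derivation:
Hunk 1: at line 3 remove [lxhh,ucf] add [qbofh] -> 5 lines: wlwds vrosj gaeq qbofh rxqd
Hunk 2: at line 1 remove [gaeq] add [ini] -> 5 lines: wlwds vrosj ini qbofh rxqd
Hunk 3: at line 1 remove [ini] add [gxs,iiv] -> 6 lines: wlwds vrosj gxs iiv qbofh rxqd
Hunk 4: at line 2 remove [gxs,iiv] add [stdk,cccen,tjsk] -> 7 lines: wlwds vrosj stdk cccen tjsk qbofh rxqd
Hunk 5: at line 2 remove [cccen,tjsk] add [ggyz,mxmow,cduw] -> 8 lines: wlwds vrosj stdk ggyz mxmow cduw qbofh rxqd
Hunk 6: at line 5 remove [cduw,qbofh] add [gncbw,fsft] -> 8 lines: wlwds vrosj stdk ggyz mxmow gncbw fsft rxqd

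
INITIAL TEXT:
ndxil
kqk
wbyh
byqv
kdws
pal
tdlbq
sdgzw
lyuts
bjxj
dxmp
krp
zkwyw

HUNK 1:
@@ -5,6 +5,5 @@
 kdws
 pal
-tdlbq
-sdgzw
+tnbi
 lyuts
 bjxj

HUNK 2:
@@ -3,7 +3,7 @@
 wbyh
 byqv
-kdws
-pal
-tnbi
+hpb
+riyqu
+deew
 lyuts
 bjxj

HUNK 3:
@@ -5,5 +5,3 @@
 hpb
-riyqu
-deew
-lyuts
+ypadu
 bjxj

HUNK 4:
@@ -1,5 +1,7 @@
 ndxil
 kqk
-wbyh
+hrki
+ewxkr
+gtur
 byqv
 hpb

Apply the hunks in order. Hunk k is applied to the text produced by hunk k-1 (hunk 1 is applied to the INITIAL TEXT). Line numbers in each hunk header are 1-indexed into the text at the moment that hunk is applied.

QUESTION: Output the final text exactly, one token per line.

Hunk 1: at line 5 remove [tdlbq,sdgzw] add [tnbi] -> 12 lines: ndxil kqk wbyh byqv kdws pal tnbi lyuts bjxj dxmp krp zkwyw
Hunk 2: at line 3 remove [kdws,pal,tnbi] add [hpb,riyqu,deew] -> 12 lines: ndxil kqk wbyh byqv hpb riyqu deew lyuts bjxj dxmp krp zkwyw
Hunk 3: at line 5 remove [riyqu,deew,lyuts] add [ypadu] -> 10 lines: ndxil kqk wbyh byqv hpb ypadu bjxj dxmp krp zkwyw
Hunk 4: at line 1 remove [wbyh] add [hrki,ewxkr,gtur] -> 12 lines: ndxil kqk hrki ewxkr gtur byqv hpb ypadu bjxj dxmp krp zkwyw

Answer: ndxil
kqk
hrki
ewxkr
gtur
byqv
hpb
ypadu
bjxj
dxmp
krp
zkwyw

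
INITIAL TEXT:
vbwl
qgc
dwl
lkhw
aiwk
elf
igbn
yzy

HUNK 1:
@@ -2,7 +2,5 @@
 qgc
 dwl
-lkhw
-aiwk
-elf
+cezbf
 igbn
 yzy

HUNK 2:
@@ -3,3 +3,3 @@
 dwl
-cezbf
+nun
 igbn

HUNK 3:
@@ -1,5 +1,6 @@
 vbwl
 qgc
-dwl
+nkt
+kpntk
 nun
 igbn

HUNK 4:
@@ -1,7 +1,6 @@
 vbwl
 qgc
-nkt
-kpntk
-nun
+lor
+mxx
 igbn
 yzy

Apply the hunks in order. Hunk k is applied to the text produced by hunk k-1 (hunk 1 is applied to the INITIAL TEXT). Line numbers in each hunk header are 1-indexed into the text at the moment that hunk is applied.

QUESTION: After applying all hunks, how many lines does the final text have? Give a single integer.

Answer: 6

Derivation:
Hunk 1: at line 2 remove [lkhw,aiwk,elf] add [cezbf] -> 6 lines: vbwl qgc dwl cezbf igbn yzy
Hunk 2: at line 3 remove [cezbf] add [nun] -> 6 lines: vbwl qgc dwl nun igbn yzy
Hunk 3: at line 1 remove [dwl] add [nkt,kpntk] -> 7 lines: vbwl qgc nkt kpntk nun igbn yzy
Hunk 4: at line 1 remove [nkt,kpntk,nun] add [lor,mxx] -> 6 lines: vbwl qgc lor mxx igbn yzy
Final line count: 6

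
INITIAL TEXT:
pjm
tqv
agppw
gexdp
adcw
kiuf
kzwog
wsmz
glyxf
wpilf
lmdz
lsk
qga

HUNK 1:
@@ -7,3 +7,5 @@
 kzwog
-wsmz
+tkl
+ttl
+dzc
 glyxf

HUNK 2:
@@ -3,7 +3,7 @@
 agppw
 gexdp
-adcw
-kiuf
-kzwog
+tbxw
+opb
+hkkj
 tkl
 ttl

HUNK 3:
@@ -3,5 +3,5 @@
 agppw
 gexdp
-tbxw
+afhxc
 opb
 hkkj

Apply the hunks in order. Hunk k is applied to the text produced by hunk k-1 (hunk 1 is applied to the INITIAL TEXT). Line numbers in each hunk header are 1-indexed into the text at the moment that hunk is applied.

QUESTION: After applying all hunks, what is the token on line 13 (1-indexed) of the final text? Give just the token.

Answer: lmdz

Derivation:
Hunk 1: at line 7 remove [wsmz] add [tkl,ttl,dzc] -> 15 lines: pjm tqv agppw gexdp adcw kiuf kzwog tkl ttl dzc glyxf wpilf lmdz lsk qga
Hunk 2: at line 3 remove [adcw,kiuf,kzwog] add [tbxw,opb,hkkj] -> 15 lines: pjm tqv agppw gexdp tbxw opb hkkj tkl ttl dzc glyxf wpilf lmdz lsk qga
Hunk 3: at line 3 remove [tbxw] add [afhxc] -> 15 lines: pjm tqv agppw gexdp afhxc opb hkkj tkl ttl dzc glyxf wpilf lmdz lsk qga
Final line 13: lmdz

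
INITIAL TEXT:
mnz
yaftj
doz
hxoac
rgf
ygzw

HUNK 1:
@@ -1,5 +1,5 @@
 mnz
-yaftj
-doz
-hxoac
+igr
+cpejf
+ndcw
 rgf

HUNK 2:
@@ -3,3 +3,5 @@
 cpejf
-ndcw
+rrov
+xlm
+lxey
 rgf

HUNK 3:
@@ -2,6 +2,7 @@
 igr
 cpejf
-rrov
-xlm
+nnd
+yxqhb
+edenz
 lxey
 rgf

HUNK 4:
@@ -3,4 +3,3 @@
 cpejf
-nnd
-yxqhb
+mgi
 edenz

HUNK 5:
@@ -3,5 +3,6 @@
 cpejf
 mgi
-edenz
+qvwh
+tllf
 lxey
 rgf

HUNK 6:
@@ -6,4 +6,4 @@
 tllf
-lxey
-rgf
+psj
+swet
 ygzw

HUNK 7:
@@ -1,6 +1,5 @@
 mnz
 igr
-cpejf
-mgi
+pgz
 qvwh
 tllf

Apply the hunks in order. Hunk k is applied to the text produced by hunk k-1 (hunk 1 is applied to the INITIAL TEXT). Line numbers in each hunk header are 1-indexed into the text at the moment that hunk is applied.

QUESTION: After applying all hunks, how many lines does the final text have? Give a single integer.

Hunk 1: at line 1 remove [yaftj,doz,hxoac] add [igr,cpejf,ndcw] -> 6 lines: mnz igr cpejf ndcw rgf ygzw
Hunk 2: at line 3 remove [ndcw] add [rrov,xlm,lxey] -> 8 lines: mnz igr cpejf rrov xlm lxey rgf ygzw
Hunk 3: at line 2 remove [rrov,xlm] add [nnd,yxqhb,edenz] -> 9 lines: mnz igr cpejf nnd yxqhb edenz lxey rgf ygzw
Hunk 4: at line 3 remove [nnd,yxqhb] add [mgi] -> 8 lines: mnz igr cpejf mgi edenz lxey rgf ygzw
Hunk 5: at line 3 remove [edenz] add [qvwh,tllf] -> 9 lines: mnz igr cpejf mgi qvwh tllf lxey rgf ygzw
Hunk 6: at line 6 remove [lxey,rgf] add [psj,swet] -> 9 lines: mnz igr cpejf mgi qvwh tllf psj swet ygzw
Hunk 7: at line 1 remove [cpejf,mgi] add [pgz] -> 8 lines: mnz igr pgz qvwh tllf psj swet ygzw
Final line count: 8

Answer: 8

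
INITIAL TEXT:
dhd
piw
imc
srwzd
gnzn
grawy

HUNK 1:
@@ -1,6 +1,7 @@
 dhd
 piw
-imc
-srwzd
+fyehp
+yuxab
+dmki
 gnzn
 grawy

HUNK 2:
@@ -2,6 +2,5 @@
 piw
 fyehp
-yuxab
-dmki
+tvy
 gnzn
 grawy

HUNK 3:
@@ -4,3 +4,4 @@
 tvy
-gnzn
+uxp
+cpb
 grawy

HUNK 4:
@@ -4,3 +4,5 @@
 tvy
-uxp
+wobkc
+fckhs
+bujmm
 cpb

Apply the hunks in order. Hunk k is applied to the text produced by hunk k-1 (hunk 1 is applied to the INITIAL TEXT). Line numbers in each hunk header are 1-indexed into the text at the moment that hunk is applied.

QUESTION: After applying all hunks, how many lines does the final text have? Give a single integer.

Hunk 1: at line 1 remove [imc,srwzd] add [fyehp,yuxab,dmki] -> 7 lines: dhd piw fyehp yuxab dmki gnzn grawy
Hunk 2: at line 2 remove [yuxab,dmki] add [tvy] -> 6 lines: dhd piw fyehp tvy gnzn grawy
Hunk 3: at line 4 remove [gnzn] add [uxp,cpb] -> 7 lines: dhd piw fyehp tvy uxp cpb grawy
Hunk 4: at line 4 remove [uxp] add [wobkc,fckhs,bujmm] -> 9 lines: dhd piw fyehp tvy wobkc fckhs bujmm cpb grawy
Final line count: 9

Answer: 9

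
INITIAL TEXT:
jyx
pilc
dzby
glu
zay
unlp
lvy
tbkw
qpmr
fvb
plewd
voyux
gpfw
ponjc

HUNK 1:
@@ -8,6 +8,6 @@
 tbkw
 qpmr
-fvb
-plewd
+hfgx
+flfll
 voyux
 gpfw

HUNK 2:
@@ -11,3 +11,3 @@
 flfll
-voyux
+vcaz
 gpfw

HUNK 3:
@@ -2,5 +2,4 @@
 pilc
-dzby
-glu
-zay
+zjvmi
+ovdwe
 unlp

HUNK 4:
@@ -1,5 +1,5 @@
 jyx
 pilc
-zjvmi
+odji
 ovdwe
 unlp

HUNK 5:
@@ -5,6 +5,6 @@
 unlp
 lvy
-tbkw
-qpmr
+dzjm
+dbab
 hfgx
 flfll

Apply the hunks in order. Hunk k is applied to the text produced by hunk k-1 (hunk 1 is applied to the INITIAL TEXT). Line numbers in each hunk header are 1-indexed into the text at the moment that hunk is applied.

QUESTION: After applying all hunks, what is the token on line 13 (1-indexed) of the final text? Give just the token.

Hunk 1: at line 8 remove [fvb,plewd] add [hfgx,flfll] -> 14 lines: jyx pilc dzby glu zay unlp lvy tbkw qpmr hfgx flfll voyux gpfw ponjc
Hunk 2: at line 11 remove [voyux] add [vcaz] -> 14 lines: jyx pilc dzby glu zay unlp lvy tbkw qpmr hfgx flfll vcaz gpfw ponjc
Hunk 3: at line 2 remove [dzby,glu,zay] add [zjvmi,ovdwe] -> 13 lines: jyx pilc zjvmi ovdwe unlp lvy tbkw qpmr hfgx flfll vcaz gpfw ponjc
Hunk 4: at line 1 remove [zjvmi] add [odji] -> 13 lines: jyx pilc odji ovdwe unlp lvy tbkw qpmr hfgx flfll vcaz gpfw ponjc
Hunk 5: at line 5 remove [tbkw,qpmr] add [dzjm,dbab] -> 13 lines: jyx pilc odji ovdwe unlp lvy dzjm dbab hfgx flfll vcaz gpfw ponjc
Final line 13: ponjc

Answer: ponjc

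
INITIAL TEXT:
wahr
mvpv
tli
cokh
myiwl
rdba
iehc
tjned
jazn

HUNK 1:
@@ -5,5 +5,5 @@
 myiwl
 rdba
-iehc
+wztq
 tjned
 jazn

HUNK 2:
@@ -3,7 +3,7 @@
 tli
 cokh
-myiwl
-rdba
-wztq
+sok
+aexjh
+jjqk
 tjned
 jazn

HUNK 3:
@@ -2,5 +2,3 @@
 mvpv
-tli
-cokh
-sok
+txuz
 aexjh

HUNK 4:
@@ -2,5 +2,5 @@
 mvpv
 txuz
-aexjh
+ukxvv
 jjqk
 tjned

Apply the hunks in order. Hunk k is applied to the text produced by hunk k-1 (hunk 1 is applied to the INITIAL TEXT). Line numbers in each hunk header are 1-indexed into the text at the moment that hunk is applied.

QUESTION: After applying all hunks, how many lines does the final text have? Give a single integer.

Hunk 1: at line 5 remove [iehc] add [wztq] -> 9 lines: wahr mvpv tli cokh myiwl rdba wztq tjned jazn
Hunk 2: at line 3 remove [myiwl,rdba,wztq] add [sok,aexjh,jjqk] -> 9 lines: wahr mvpv tli cokh sok aexjh jjqk tjned jazn
Hunk 3: at line 2 remove [tli,cokh,sok] add [txuz] -> 7 lines: wahr mvpv txuz aexjh jjqk tjned jazn
Hunk 4: at line 2 remove [aexjh] add [ukxvv] -> 7 lines: wahr mvpv txuz ukxvv jjqk tjned jazn
Final line count: 7

Answer: 7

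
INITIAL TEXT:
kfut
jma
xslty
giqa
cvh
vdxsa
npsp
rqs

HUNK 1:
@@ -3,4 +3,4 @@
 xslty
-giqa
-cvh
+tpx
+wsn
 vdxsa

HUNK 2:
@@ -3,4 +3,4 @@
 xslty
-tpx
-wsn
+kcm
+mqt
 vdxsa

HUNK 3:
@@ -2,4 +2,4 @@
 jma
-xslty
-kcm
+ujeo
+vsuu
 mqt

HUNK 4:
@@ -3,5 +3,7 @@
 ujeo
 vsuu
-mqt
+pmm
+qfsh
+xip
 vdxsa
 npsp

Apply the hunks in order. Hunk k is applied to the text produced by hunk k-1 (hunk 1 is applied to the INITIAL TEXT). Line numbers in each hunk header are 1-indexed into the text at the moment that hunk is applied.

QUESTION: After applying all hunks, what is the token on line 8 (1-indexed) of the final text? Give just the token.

Answer: vdxsa

Derivation:
Hunk 1: at line 3 remove [giqa,cvh] add [tpx,wsn] -> 8 lines: kfut jma xslty tpx wsn vdxsa npsp rqs
Hunk 2: at line 3 remove [tpx,wsn] add [kcm,mqt] -> 8 lines: kfut jma xslty kcm mqt vdxsa npsp rqs
Hunk 3: at line 2 remove [xslty,kcm] add [ujeo,vsuu] -> 8 lines: kfut jma ujeo vsuu mqt vdxsa npsp rqs
Hunk 4: at line 3 remove [mqt] add [pmm,qfsh,xip] -> 10 lines: kfut jma ujeo vsuu pmm qfsh xip vdxsa npsp rqs
Final line 8: vdxsa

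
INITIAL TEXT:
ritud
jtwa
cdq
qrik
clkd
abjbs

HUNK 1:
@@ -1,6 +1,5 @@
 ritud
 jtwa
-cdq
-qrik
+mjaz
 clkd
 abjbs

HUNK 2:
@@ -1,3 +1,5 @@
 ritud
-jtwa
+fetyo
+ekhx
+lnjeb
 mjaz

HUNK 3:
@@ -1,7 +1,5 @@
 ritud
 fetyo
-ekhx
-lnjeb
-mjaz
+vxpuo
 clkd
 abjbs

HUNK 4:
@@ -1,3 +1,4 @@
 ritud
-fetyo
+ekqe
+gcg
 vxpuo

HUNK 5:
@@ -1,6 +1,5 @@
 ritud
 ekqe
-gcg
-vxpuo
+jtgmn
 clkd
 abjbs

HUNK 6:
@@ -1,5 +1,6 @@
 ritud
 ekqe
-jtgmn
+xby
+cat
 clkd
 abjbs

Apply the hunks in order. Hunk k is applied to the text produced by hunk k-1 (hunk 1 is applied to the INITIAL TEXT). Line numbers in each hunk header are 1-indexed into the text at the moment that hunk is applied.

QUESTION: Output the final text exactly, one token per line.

Hunk 1: at line 1 remove [cdq,qrik] add [mjaz] -> 5 lines: ritud jtwa mjaz clkd abjbs
Hunk 2: at line 1 remove [jtwa] add [fetyo,ekhx,lnjeb] -> 7 lines: ritud fetyo ekhx lnjeb mjaz clkd abjbs
Hunk 3: at line 1 remove [ekhx,lnjeb,mjaz] add [vxpuo] -> 5 lines: ritud fetyo vxpuo clkd abjbs
Hunk 4: at line 1 remove [fetyo] add [ekqe,gcg] -> 6 lines: ritud ekqe gcg vxpuo clkd abjbs
Hunk 5: at line 1 remove [gcg,vxpuo] add [jtgmn] -> 5 lines: ritud ekqe jtgmn clkd abjbs
Hunk 6: at line 1 remove [jtgmn] add [xby,cat] -> 6 lines: ritud ekqe xby cat clkd abjbs

Answer: ritud
ekqe
xby
cat
clkd
abjbs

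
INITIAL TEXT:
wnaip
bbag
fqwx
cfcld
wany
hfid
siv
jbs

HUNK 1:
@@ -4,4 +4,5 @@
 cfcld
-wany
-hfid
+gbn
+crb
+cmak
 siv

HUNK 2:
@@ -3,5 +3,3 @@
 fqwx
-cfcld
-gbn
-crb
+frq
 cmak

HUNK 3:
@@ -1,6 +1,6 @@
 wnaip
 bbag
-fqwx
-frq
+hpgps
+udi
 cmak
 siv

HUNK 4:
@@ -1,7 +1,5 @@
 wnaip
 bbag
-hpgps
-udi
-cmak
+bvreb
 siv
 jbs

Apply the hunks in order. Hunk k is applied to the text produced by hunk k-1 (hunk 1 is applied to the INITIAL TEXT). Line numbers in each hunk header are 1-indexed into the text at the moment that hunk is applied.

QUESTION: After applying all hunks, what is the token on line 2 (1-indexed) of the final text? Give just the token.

Answer: bbag

Derivation:
Hunk 1: at line 4 remove [wany,hfid] add [gbn,crb,cmak] -> 9 lines: wnaip bbag fqwx cfcld gbn crb cmak siv jbs
Hunk 2: at line 3 remove [cfcld,gbn,crb] add [frq] -> 7 lines: wnaip bbag fqwx frq cmak siv jbs
Hunk 3: at line 1 remove [fqwx,frq] add [hpgps,udi] -> 7 lines: wnaip bbag hpgps udi cmak siv jbs
Hunk 4: at line 1 remove [hpgps,udi,cmak] add [bvreb] -> 5 lines: wnaip bbag bvreb siv jbs
Final line 2: bbag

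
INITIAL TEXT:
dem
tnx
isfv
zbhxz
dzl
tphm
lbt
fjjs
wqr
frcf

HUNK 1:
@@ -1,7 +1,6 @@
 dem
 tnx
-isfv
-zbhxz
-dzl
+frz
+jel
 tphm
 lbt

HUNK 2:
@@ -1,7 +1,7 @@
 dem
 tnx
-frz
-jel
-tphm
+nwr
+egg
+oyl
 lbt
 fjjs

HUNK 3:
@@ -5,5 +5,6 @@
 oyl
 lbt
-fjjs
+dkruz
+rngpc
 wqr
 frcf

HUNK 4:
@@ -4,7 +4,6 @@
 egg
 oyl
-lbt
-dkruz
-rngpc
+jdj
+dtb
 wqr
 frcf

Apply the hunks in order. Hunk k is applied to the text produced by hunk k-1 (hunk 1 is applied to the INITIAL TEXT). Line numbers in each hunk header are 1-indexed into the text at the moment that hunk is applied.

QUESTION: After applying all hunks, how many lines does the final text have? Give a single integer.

Hunk 1: at line 1 remove [isfv,zbhxz,dzl] add [frz,jel] -> 9 lines: dem tnx frz jel tphm lbt fjjs wqr frcf
Hunk 2: at line 1 remove [frz,jel,tphm] add [nwr,egg,oyl] -> 9 lines: dem tnx nwr egg oyl lbt fjjs wqr frcf
Hunk 3: at line 5 remove [fjjs] add [dkruz,rngpc] -> 10 lines: dem tnx nwr egg oyl lbt dkruz rngpc wqr frcf
Hunk 4: at line 4 remove [lbt,dkruz,rngpc] add [jdj,dtb] -> 9 lines: dem tnx nwr egg oyl jdj dtb wqr frcf
Final line count: 9

Answer: 9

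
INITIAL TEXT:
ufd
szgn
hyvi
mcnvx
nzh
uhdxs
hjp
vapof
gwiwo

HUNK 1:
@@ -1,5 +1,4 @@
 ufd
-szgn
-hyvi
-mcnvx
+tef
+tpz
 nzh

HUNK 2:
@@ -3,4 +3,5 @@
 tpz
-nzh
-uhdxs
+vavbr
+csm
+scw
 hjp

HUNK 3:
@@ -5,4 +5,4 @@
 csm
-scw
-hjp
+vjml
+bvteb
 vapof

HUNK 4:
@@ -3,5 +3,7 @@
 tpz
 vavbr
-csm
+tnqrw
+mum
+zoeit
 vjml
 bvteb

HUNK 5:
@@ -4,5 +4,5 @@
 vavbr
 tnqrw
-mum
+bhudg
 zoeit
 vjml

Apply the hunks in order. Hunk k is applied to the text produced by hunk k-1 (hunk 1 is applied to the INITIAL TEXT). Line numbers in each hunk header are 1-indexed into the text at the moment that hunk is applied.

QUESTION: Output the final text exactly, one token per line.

Hunk 1: at line 1 remove [szgn,hyvi,mcnvx] add [tef,tpz] -> 8 lines: ufd tef tpz nzh uhdxs hjp vapof gwiwo
Hunk 2: at line 3 remove [nzh,uhdxs] add [vavbr,csm,scw] -> 9 lines: ufd tef tpz vavbr csm scw hjp vapof gwiwo
Hunk 3: at line 5 remove [scw,hjp] add [vjml,bvteb] -> 9 lines: ufd tef tpz vavbr csm vjml bvteb vapof gwiwo
Hunk 4: at line 3 remove [csm] add [tnqrw,mum,zoeit] -> 11 lines: ufd tef tpz vavbr tnqrw mum zoeit vjml bvteb vapof gwiwo
Hunk 5: at line 4 remove [mum] add [bhudg] -> 11 lines: ufd tef tpz vavbr tnqrw bhudg zoeit vjml bvteb vapof gwiwo

Answer: ufd
tef
tpz
vavbr
tnqrw
bhudg
zoeit
vjml
bvteb
vapof
gwiwo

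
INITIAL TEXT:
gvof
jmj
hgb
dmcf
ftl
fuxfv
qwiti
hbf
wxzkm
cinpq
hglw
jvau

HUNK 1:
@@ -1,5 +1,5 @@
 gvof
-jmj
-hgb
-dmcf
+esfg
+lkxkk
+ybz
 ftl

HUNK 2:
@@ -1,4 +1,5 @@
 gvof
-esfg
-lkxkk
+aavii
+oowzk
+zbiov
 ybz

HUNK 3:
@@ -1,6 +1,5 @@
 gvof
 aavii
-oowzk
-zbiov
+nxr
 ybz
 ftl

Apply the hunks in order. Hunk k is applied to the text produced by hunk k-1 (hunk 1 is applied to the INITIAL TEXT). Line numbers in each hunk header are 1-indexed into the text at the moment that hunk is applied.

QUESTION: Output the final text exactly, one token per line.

Hunk 1: at line 1 remove [jmj,hgb,dmcf] add [esfg,lkxkk,ybz] -> 12 lines: gvof esfg lkxkk ybz ftl fuxfv qwiti hbf wxzkm cinpq hglw jvau
Hunk 2: at line 1 remove [esfg,lkxkk] add [aavii,oowzk,zbiov] -> 13 lines: gvof aavii oowzk zbiov ybz ftl fuxfv qwiti hbf wxzkm cinpq hglw jvau
Hunk 3: at line 1 remove [oowzk,zbiov] add [nxr] -> 12 lines: gvof aavii nxr ybz ftl fuxfv qwiti hbf wxzkm cinpq hglw jvau

Answer: gvof
aavii
nxr
ybz
ftl
fuxfv
qwiti
hbf
wxzkm
cinpq
hglw
jvau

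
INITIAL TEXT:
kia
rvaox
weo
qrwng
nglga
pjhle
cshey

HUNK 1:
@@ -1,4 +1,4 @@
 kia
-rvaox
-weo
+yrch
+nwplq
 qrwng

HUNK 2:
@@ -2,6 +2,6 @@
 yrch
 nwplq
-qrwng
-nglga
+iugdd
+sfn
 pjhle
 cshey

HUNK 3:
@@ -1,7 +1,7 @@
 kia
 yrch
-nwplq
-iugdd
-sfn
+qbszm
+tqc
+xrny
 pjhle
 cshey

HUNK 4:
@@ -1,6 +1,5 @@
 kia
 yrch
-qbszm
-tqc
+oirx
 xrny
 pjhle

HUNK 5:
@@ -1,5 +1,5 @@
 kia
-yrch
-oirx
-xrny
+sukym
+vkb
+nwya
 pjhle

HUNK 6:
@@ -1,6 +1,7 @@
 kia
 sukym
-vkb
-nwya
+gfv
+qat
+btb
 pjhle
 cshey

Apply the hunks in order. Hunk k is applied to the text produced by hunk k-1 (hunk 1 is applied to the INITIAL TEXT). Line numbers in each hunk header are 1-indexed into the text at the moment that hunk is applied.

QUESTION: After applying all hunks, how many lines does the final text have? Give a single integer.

Answer: 7

Derivation:
Hunk 1: at line 1 remove [rvaox,weo] add [yrch,nwplq] -> 7 lines: kia yrch nwplq qrwng nglga pjhle cshey
Hunk 2: at line 2 remove [qrwng,nglga] add [iugdd,sfn] -> 7 lines: kia yrch nwplq iugdd sfn pjhle cshey
Hunk 3: at line 1 remove [nwplq,iugdd,sfn] add [qbszm,tqc,xrny] -> 7 lines: kia yrch qbszm tqc xrny pjhle cshey
Hunk 4: at line 1 remove [qbszm,tqc] add [oirx] -> 6 lines: kia yrch oirx xrny pjhle cshey
Hunk 5: at line 1 remove [yrch,oirx,xrny] add [sukym,vkb,nwya] -> 6 lines: kia sukym vkb nwya pjhle cshey
Hunk 6: at line 1 remove [vkb,nwya] add [gfv,qat,btb] -> 7 lines: kia sukym gfv qat btb pjhle cshey
Final line count: 7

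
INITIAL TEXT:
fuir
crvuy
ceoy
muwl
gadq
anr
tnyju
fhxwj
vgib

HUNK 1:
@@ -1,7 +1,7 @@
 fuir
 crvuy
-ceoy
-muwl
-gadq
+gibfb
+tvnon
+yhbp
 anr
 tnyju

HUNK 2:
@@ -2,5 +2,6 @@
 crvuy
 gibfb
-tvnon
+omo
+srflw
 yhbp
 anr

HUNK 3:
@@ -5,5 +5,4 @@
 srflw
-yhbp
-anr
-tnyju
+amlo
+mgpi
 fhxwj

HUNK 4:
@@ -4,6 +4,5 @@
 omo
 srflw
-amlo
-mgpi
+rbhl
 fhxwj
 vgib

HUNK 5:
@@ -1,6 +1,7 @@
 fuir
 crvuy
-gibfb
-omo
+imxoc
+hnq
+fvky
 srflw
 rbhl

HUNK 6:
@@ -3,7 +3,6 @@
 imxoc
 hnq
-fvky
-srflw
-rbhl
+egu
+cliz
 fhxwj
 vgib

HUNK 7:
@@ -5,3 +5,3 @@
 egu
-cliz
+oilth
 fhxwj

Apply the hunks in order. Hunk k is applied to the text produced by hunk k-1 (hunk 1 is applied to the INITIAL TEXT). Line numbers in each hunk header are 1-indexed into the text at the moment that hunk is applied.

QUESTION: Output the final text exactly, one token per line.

Hunk 1: at line 1 remove [ceoy,muwl,gadq] add [gibfb,tvnon,yhbp] -> 9 lines: fuir crvuy gibfb tvnon yhbp anr tnyju fhxwj vgib
Hunk 2: at line 2 remove [tvnon] add [omo,srflw] -> 10 lines: fuir crvuy gibfb omo srflw yhbp anr tnyju fhxwj vgib
Hunk 3: at line 5 remove [yhbp,anr,tnyju] add [amlo,mgpi] -> 9 lines: fuir crvuy gibfb omo srflw amlo mgpi fhxwj vgib
Hunk 4: at line 4 remove [amlo,mgpi] add [rbhl] -> 8 lines: fuir crvuy gibfb omo srflw rbhl fhxwj vgib
Hunk 5: at line 1 remove [gibfb,omo] add [imxoc,hnq,fvky] -> 9 lines: fuir crvuy imxoc hnq fvky srflw rbhl fhxwj vgib
Hunk 6: at line 3 remove [fvky,srflw,rbhl] add [egu,cliz] -> 8 lines: fuir crvuy imxoc hnq egu cliz fhxwj vgib
Hunk 7: at line 5 remove [cliz] add [oilth] -> 8 lines: fuir crvuy imxoc hnq egu oilth fhxwj vgib

Answer: fuir
crvuy
imxoc
hnq
egu
oilth
fhxwj
vgib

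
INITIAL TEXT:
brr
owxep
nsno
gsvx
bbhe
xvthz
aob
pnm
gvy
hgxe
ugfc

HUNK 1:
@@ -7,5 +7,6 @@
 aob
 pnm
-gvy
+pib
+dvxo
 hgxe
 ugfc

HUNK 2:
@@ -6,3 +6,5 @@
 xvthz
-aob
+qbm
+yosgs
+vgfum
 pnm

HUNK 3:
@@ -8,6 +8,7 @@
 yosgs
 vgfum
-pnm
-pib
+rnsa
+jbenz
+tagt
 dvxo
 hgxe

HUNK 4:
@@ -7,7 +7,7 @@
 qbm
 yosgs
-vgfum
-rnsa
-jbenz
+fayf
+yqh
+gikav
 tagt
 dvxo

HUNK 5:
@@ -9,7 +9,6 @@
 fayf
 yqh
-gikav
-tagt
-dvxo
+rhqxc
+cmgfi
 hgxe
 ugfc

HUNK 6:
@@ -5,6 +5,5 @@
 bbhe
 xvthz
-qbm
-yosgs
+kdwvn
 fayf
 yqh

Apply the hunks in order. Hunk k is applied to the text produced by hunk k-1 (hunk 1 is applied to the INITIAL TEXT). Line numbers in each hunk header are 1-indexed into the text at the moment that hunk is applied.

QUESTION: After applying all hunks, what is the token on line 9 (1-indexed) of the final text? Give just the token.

Answer: yqh

Derivation:
Hunk 1: at line 7 remove [gvy] add [pib,dvxo] -> 12 lines: brr owxep nsno gsvx bbhe xvthz aob pnm pib dvxo hgxe ugfc
Hunk 2: at line 6 remove [aob] add [qbm,yosgs,vgfum] -> 14 lines: brr owxep nsno gsvx bbhe xvthz qbm yosgs vgfum pnm pib dvxo hgxe ugfc
Hunk 3: at line 8 remove [pnm,pib] add [rnsa,jbenz,tagt] -> 15 lines: brr owxep nsno gsvx bbhe xvthz qbm yosgs vgfum rnsa jbenz tagt dvxo hgxe ugfc
Hunk 4: at line 7 remove [vgfum,rnsa,jbenz] add [fayf,yqh,gikav] -> 15 lines: brr owxep nsno gsvx bbhe xvthz qbm yosgs fayf yqh gikav tagt dvxo hgxe ugfc
Hunk 5: at line 9 remove [gikav,tagt,dvxo] add [rhqxc,cmgfi] -> 14 lines: brr owxep nsno gsvx bbhe xvthz qbm yosgs fayf yqh rhqxc cmgfi hgxe ugfc
Hunk 6: at line 5 remove [qbm,yosgs] add [kdwvn] -> 13 lines: brr owxep nsno gsvx bbhe xvthz kdwvn fayf yqh rhqxc cmgfi hgxe ugfc
Final line 9: yqh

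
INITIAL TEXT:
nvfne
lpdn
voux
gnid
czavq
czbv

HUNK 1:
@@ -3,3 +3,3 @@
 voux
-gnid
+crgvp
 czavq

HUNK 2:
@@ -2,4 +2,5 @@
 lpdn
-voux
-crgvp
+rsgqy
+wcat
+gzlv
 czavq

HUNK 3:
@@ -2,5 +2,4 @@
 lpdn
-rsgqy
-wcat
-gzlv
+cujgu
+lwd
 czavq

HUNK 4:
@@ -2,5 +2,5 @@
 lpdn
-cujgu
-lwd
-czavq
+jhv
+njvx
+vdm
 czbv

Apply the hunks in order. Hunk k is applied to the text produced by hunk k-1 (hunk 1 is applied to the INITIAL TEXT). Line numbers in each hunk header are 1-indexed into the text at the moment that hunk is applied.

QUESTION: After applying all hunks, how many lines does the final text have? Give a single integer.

Hunk 1: at line 3 remove [gnid] add [crgvp] -> 6 lines: nvfne lpdn voux crgvp czavq czbv
Hunk 2: at line 2 remove [voux,crgvp] add [rsgqy,wcat,gzlv] -> 7 lines: nvfne lpdn rsgqy wcat gzlv czavq czbv
Hunk 3: at line 2 remove [rsgqy,wcat,gzlv] add [cujgu,lwd] -> 6 lines: nvfne lpdn cujgu lwd czavq czbv
Hunk 4: at line 2 remove [cujgu,lwd,czavq] add [jhv,njvx,vdm] -> 6 lines: nvfne lpdn jhv njvx vdm czbv
Final line count: 6

Answer: 6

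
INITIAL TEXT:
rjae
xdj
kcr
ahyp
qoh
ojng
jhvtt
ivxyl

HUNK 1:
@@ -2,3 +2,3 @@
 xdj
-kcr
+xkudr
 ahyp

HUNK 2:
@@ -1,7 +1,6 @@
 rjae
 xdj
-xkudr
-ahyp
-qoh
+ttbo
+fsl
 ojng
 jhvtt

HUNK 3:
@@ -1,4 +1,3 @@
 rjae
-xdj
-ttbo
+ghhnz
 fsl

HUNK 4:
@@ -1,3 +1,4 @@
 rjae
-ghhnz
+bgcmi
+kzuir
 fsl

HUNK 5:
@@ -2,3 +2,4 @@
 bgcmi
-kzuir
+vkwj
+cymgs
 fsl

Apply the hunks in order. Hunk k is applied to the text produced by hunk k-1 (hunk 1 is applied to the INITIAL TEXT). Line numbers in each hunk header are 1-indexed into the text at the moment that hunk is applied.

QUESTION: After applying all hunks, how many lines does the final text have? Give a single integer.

Answer: 8

Derivation:
Hunk 1: at line 2 remove [kcr] add [xkudr] -> 8 lines: rjae xdj xkudr ahyp qoh ojng jhvtt ivxyl
Hunk 2: at line 1 remove [xkudr,ahyp,qoh] add [ttbo,fsl] -> 7 lines: rjae xdj ttbo fsl ojng jhvtt ivxyl
Hunk 3: at line 1 remove [xdj,ttbo] add [ghhnz] -> 6 lines: rjae ghhnz fsl ojng jhvtt ivxyl
Hunk 4: at line 1 remove [ghhnz] add [bgcmi,kzuir] -> 7 lines: rjae bgcmi kzuir fsl ojng jhvtt ivxyl
Hunk 5: at line 2 remove [kzuir] add [vkwj,cymgs] -> 8 lines: rjae bgcmi vkwj cymgs fsl ojng jhvtt ivxyl
Final line count: 8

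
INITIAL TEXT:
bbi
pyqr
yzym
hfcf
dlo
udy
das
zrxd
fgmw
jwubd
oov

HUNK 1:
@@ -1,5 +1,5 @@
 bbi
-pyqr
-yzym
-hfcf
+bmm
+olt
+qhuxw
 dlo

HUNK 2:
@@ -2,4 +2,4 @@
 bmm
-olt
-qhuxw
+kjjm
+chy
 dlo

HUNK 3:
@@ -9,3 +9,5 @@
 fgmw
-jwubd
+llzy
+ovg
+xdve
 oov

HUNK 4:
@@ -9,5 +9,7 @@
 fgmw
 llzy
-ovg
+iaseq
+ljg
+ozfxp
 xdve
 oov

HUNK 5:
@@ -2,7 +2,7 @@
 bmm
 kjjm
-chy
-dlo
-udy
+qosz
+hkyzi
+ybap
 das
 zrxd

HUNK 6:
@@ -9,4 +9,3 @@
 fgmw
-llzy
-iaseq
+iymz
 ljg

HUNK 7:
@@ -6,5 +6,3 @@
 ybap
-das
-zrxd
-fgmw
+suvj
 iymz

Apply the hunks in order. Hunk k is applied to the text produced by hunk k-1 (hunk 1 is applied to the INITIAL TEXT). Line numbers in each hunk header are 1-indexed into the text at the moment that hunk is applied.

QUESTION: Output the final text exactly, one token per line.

Hunk 1: at line 1 remove [pyqr,yzym,hfcf] add [bmm,olt,qhuxw] -> 11 lines: bbi bmm olt qhuxw dlo udy das zrxd fgmw jwubd oov
Hunk 2: at line 2 remove [olt,qhuxw] add [kjjm,chy] -> 11 lines: bbi bmm kjjm chy dlo udy das zrxd fgmw jwubd oov
Hunk 3: at line 9 remove [jwubd] add [llzy,ovg,xdve] -> 13 lines: bbi bmm kjjm chy dlo udy das zrxd fgmw llzy ovg xdve oov
Hunk 4: at line 9 remove [ovg] add [iaseq,ljg,ozfxp] -> 15 lines: bbi bmm kjjm chy dlo udy das zrxd fgmw llzy iaseq ljg ozfxp xdve oov
Hunk 5: at line 2 remove [chy,dlo,udy] add [qosz,hkyzi,ybap] -> 15 lines: bbi bmm kjjm qosz hkyzi ybap das zrxd fgmw llzy iaseq ljg ozfxp xdve oov
Hunk 6: at line 9 remove [llzy,iaseq] add [iymz] -> 14 lines: bbi bmm kjjm qosz hkyzi ybap das zrxd fgmw iymz ljg ozfxp xdve oov
Hunk 7: at line 6 remove [das,zrxd,fgmw] add [suvj] -> 12 lines: bbi bmm kjjm qosz hkyzi ybap suvj iymz ljg ozfxp xdve oov

Answer: bbi
bmm
kjjm
qosz
hkyzi
ybap
suvj
iymz
ljg
ozfxp
xdve
oov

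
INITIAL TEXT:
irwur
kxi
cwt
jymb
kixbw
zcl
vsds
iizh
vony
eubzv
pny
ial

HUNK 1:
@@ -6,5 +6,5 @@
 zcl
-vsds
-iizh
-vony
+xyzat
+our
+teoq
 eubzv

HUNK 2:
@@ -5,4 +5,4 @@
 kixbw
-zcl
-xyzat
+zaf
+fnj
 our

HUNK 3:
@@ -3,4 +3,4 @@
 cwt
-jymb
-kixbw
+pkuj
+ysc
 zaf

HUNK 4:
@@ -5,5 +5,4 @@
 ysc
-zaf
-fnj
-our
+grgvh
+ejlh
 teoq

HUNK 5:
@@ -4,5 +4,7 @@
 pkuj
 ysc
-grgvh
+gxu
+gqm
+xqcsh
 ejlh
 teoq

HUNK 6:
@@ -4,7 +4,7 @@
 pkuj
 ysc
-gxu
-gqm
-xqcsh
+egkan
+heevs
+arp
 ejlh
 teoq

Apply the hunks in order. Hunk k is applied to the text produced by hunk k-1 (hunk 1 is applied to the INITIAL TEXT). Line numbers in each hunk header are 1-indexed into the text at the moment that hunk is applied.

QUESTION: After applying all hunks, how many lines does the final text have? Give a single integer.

Answer: 13

Derivation:
Hunk 1: at line 6 remove [vsds,iizh,vony] add [xyzat,our,teoq] -> 12 lines: irwur kxi cwt jymb kixbw zcl xyzat our teoq eubzv pny ial
Hunk 2: at line 5 remove [zcl,xyzat] add [zaf,fnj] -> 12 lines: irwur kxi cwt jymb kixbw zaf fnj our teoq eubzv pny ial
Hunk 3: at line 3 remove [jymb,kixbw] add [pkuj,ysc] -> 12 lines: irwur kxi cwt pkuj ysc zaf fnj our teoq eubzv pny ial
Hunk 4: at line 5 remove [zaf,fnj,our] add [grgvh,ejlh] -> 11 lines: irwur kxi cwt pkuj ysc grgvh ejlh teoq eubzv pny ial
Hunk 5: at line 4 remove [grgvh] add [gxu,gqm,xqcsh] -> 13 lines: irwur kxi cwt pkuj ysc gxu gqm xqcsh ejlh teoq eubzv pny ial
Hunk 6: at line 4 remove [gxu,gqm,xqcsh] add [egkan,heevs,arp] -> 13 lines: irwur kxi cwt pkuj ysc egkan heevs arp ejlh teoq eubzv pny ial
Final line count: 13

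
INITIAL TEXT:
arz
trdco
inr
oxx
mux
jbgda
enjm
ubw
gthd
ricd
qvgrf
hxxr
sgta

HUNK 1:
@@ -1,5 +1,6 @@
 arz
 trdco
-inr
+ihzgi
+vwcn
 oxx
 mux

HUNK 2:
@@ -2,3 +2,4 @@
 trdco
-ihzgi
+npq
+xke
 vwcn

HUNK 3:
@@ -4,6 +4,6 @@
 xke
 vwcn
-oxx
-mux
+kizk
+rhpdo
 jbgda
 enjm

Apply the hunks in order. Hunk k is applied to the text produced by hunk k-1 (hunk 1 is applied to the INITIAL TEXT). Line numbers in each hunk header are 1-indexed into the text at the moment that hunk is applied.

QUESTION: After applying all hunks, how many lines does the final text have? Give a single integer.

Answer: 15

Derivation:
Hunk 1: at line 1 remove [inr] add [ihzgi,vwcn] -> 14 lines: arz trdco ihzgi vwcn oxx mux jbgda enjm ubw gthd ricd qvgrf hxxr sgta
Hunk 2: at line 2 remove [ihzgi] add [npq,xke] -> 15 lines: arz trdco npq xke vwcn oxx mux jbgda enjm ubw gthd ricd qvgrf hxxr sgta
Hunk 3: at line 4 remove [oxx,mux] add [kizk,rhpdo] -> 15 lines: arz trdco npq xke vwcn kizk rhpdo jbgda enjm ubw gthd ricd qvgrf hxxr sgta
Final line count: 15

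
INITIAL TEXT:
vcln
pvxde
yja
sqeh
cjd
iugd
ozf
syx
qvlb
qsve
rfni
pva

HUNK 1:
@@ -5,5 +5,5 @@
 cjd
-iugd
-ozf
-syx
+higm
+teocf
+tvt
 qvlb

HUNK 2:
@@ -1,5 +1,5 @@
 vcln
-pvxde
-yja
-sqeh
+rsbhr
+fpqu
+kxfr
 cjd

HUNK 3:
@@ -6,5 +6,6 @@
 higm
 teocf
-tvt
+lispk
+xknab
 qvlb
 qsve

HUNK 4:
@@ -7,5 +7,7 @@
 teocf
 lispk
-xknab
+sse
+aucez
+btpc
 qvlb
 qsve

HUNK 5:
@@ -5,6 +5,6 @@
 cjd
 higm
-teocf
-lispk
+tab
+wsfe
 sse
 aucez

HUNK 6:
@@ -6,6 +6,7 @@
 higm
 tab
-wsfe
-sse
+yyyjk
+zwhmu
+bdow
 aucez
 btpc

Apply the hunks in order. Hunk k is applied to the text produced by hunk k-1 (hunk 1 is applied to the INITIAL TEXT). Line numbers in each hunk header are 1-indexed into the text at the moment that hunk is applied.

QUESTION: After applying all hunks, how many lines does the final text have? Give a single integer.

Answer: 16

Derivation:
Hunk 1: at line 5 remove [iugd,ozf,syx] add [higm,teocf,tvt] -> 12 lines: vcln pvxde yja sqeh cjd higm teocf tvt qvlb qsve rfni pva
Hunk 2: at line 1 remove [pvxde,yja,sqeh] add [rsbhr,fpqu,kxfr] -> 12 lines: vcln rsbhr fpqu kxfr cjd higm teocf tvt qvlb qsve rfni pva
Hunk 3: at line 6 remove [tvt] add [lispk,xknab] -> 13 lines: vcln rsbhr fpqu kxfr cjd higm teocf lispk xknab qvlb qsve rfni pva
Hunk 4: at line 7 remove [xknab] add [sse,aucez,btpc] -> 15 lines: vcln rsbhr fpqu kxfr cjd higm teocf lispk sse aucez btpc qvlb qsve rfni pva
Hunk 5: at line 5 remove [teocf,lispk] add [tab,wsfe] -> 15 lines: vcln rsbhr fpqu kxfr cjd higm tab wsfe sse aucez btpc qvlb qsve rfni pva
Hunk 6: at line 6 remove [wsfe,sse] add [yyyjk,zwhmu,bdow] -> 16 lines: vcln rsbhr fpqu kxfr cjd higm tab yyyjk zwhmu bdow aucez btpc qvlb qsve rfni pva
Final line count: 16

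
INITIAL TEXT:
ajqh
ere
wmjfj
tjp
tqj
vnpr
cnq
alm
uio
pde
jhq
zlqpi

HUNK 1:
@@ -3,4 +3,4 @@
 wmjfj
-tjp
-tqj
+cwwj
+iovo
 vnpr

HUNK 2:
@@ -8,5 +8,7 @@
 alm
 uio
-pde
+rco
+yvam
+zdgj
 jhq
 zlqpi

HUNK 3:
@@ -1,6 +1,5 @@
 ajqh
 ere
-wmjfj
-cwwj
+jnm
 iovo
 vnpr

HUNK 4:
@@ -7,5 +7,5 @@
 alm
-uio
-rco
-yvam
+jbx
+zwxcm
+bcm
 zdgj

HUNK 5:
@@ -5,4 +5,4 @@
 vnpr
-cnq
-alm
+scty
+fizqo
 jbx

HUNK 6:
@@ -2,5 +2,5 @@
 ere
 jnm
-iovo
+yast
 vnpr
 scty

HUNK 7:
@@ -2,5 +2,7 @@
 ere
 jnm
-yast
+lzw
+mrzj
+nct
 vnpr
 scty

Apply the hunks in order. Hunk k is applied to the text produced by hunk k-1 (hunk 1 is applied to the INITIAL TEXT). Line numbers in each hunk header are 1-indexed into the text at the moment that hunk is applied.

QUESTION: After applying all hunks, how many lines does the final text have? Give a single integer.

Answer: 15

Derivation:
Hunk 1: at line 3 remove [tjp,tqj] add [cwwj,iovo] -> 12 lines: ajqh ere wmjfj cwwj iovo vnpr cnq alm uio pde jhq zlqpi
Hunk 2: at line 8 remove [pde] add [rco,yvam,zdgj] -> 14 lines: ajqh ere wmjfj cwwj iovo vnpr cnq alm uio rco yvam zdgj jhq zlqpi
Hunk 3: at line 1 remove [wmjfj,cwwj] add [jnm] -> 13 lines: ajqh ere jnm iovo vnpr cnq alm uio rco yvam zdgj jhq zlqpi
Hunk 4: at line 7 remove [uio,rco,yvam] add [jbx,zwxcm,bcm] -> 13 lines: ajqh ere jnm iovo vnpr cnq alm jbx zwxcm bcm zdgj jhq zlqpi
Hunk 5: at line 5 remove [cnq,alm] add [scty,fizqo] -> 13 lines: ajqh ere jnm iovo vnpr scty fizqo jbx zwxcm bcm zdgj jhq zlqpi
Hunk 6: at line 2 remove [iovo] add [yast] -> 13 lines: ajqh ere jnm yast vnpr scty fizqo jbx zwxcm bcm zdgj jhq zlqpi
Hunk 7: at line 2 remove [yast] add [lzw,mrzj,nct] -> 15 lines: ajqh ere jnm lzw mrzj nct vnpr scty fizqo jbx zwxcm bcm zdgj jhq zlqpi
Final line count: 15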